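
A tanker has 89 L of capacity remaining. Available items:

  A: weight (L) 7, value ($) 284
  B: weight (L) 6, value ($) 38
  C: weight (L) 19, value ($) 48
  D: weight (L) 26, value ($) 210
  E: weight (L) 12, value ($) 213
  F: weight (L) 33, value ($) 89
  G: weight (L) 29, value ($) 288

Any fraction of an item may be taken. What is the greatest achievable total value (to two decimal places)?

1057.27

Sort by value per unit weight and fill in that order.
Ratios (sorted): A 40.57, E 17.75, G 9.93, D 8.08, B 6.33, F 2.70, C 2.53
take A (7 @ 284); take E (12 @ 213); take G (29 @ 288); take D (26 @ 210); take B (6 @ 38); take 9/33 of F → 24.27. Capacity used 89/89.
Total value = 1057.27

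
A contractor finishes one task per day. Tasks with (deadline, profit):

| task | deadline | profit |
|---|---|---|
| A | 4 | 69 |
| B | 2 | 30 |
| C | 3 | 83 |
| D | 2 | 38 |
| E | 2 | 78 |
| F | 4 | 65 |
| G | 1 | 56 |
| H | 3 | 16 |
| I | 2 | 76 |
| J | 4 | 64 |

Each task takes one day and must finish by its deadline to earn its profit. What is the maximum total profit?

306

By profit: C(d3,83), E(d2,78), I(d2,76), A(d4,69), F(d4,65), J(d4,64), G(d1,56), D(d2,38), B(d2,30), H(d3,16)
C→slot 3; E→slot 2; I→slot 1; A→slot 4; F skipped; J skipped; G skipped; D skipped; B skipped; H skipped.
Profit = 76 + 78 + 83 + 69 = 306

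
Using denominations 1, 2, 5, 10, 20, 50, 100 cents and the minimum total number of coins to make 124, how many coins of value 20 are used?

1

Use the largest denomination that fits, subtract, and repeat.
124 = 1×100 + 1×20 + 2×2
Count of 20: 1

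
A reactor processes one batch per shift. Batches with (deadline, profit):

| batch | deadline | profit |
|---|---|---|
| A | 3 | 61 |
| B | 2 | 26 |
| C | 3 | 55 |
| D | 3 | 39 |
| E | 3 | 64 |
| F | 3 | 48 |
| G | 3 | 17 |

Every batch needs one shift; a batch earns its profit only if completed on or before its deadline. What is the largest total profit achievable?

Sort by profit descending; place each in the latest free slot ≤ its deadline.
Profit order: E=64 A=61 C=55 F=48 D=39 B=26 G=17
Assign: E→slot 3, A→slot 2, C→slot 1, F skipped, D skipped, B skipped, G skipped.
Slots: [1:C] [2:A] [3:E]
Profit = 55 + 61 + 64 = 180

180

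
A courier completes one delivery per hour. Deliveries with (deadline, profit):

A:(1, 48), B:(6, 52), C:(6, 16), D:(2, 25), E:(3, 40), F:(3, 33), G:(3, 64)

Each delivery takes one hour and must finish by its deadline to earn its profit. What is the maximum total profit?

Take jobs in profit order; each goes to the latest open slot no later than its deadline.
By profit: G(d3,64), B(d6,52), A(d1,48), E(d3,40), F(d3,33), D(d2,25), C(d6,16)
G→slot 3; B→slot 6; A→slot 1; E→slot 2; F skipped; D skipped; C→slot 5.
Profit = 48 + 40 + 64 + 16 + 52 = 220

220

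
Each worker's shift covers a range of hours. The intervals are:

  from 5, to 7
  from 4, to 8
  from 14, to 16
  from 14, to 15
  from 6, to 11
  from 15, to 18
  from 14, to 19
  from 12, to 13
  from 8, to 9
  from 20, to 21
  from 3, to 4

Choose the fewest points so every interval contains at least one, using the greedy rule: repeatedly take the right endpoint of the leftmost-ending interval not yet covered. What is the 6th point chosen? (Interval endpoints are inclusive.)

Process intervals by earliest right end; each time one isn't hit yet, stab at its right endpoint.
By right end: [3,4]  [5,7]  [4,8]  [8,9]  [6,11]  [12,13]  [14,15]  [14,16]  [15,18]  [14,19]  [20,21]
[3,4] uncovered → point at 4; [5,7] uncovered → point at 7; [8,9] uncovered → point at 9; [12,13] uncovered → point at 13; [14,15] uncovered → point at 15; [20,21] uncovered → point at 21.
Points: 4, 7, 9, 13, 15, 21 (6 total).

21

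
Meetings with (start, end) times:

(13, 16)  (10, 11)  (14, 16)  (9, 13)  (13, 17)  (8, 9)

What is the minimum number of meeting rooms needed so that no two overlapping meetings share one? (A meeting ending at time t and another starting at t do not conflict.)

3

Count concurrent intervals with a sweep; the peak is the room count.
starts: [8, 9, 10, 13, 13, 14]
ends:   [9, 11, 13, 16, 16, 17]
s8→1 e9→0 s9→1 s10→2 e11→1 e13→0 s13→1 s13→2 s14→3  — peak 3.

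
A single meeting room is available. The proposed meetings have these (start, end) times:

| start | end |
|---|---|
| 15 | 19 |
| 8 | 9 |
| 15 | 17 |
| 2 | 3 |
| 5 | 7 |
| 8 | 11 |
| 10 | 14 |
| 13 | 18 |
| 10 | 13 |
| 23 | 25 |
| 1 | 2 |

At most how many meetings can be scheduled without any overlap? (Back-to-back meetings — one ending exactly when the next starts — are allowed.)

7

Sort by end time and greedily take each interval whose start is ≥ the last chosen end.
By end time: (1,2), (2,3), (5,7), (8,9), (8,11), (10,13), (10,14), (15,17), (13,18), (15,19), (23,25).
Pick (1,2); next start ≥ 2 → (2,3); next start ≥ 3 → (5,7); next start ≥ 7 → (8,9); next start ≥ 9 → (10,13); next start ≥ 13 → (15,17); next start ≥ 17 → (23,25).
Selected 7 meetings.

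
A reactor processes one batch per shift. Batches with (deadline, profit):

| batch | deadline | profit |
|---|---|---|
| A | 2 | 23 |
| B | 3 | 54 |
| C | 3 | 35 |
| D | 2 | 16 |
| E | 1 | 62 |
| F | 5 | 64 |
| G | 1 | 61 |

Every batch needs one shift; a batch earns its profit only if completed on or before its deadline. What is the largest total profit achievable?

215

Sort by profit descending; place each in the latest free slot ≤ its deadline.
Profit order: F=64 E=62 G=61 B=54 C=35 A=23 D=16
Assign: F→slot 5, E→slot 1, G skipped, B→slot 3, C→slot 2, A skipped, D skipped.
Slots: [1:E] [2:C] [3:B] [5:F]
Profit = 62 + 35 + 54 + 64 = 215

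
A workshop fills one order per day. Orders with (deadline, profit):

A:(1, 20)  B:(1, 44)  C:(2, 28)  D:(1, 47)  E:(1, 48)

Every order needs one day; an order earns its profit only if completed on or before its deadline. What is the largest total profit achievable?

Take jobs in profit order; each goes to the latest open slot no later than its deadline.
Profit order: E=48 D=47 B=44 C=28 A=20
Assign: E→slot 1, D skipped, B skipped, C→slot 2, A skipped.
Slots: [1:E] [2:C]
Profit = 48 + 28 = 76

76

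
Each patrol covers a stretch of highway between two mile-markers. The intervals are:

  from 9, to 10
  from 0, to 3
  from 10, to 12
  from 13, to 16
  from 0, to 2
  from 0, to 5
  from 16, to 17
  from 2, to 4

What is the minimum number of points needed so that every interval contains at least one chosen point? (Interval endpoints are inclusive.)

3

Process intervals by earliest right end; each time one isn't hit yet, stab at its right endpoint.
By right end: [0,2]  [0,3]  [2,4]  [0,5]  [9,10]  [10,12]  [13,16]  [16,17]
[0,2] uncovered → point at 2; [9,10] uncovered → point at 10; [13,16] uncovered → point at 16.
Points: 2, 10, 16 (3 total).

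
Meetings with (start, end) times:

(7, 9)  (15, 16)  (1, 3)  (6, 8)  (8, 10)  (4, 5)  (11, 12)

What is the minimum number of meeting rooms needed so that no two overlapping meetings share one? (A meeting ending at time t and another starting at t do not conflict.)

2

starts: [1, 4, 6, 7, 8, 11, 15]
ends:   [3, 5, 8, 9, 10, 12, 16]
s1→1 e3→0 s4→1 e5→0 s6→1 s7→2  — peak 2.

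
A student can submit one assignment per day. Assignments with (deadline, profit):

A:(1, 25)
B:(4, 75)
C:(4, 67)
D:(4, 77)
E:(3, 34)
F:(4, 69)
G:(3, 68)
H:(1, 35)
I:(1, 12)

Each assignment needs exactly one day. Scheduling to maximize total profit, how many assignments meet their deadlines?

Sort by profit descending; place each in the latest free slot ≤ its deadline.
Profit order: D=77 B=75 F=69 G=68 C=67 H=35 E=34 A=25 I=12
Assign: D→slot 4, B→slot 3, F→slot 2, G→slot 1, C skipped, H skipped, E skipped, A skipped, I skipped.
Slots: [1:G] [2:F] [3:B] [4:D]
4 of 9 scheduled.

4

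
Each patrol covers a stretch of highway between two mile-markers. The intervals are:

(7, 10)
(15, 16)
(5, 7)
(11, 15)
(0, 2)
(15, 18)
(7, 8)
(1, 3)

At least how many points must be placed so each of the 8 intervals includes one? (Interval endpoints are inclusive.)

3

Sort by right endpoint; whenever an interval is uncovered, place a point at its right end.
Sorted: [0,2] [1,3] [5,7] [7,8] [7,10] [11,15] [15,16] [15,18]
{[0,2],[1,3]} hit by 2; {[5,7],[7,8],[7,10]} hit by 7; {[11,15],[15,16],[15,18]} hit by 15.
Points: 2, 7, 15 (3 total).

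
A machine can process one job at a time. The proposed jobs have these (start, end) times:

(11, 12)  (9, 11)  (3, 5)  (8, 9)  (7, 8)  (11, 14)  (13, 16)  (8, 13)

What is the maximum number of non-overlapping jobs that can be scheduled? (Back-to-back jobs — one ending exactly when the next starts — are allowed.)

Sort by end time and greedily take each interval whose start is ≥ the last chosen end.
Sorted by end: (3,5)  (7,8)  (8,9)  (9,11)  (11,12)  (8,13)  (11,14)  (13,16)
take (3,5); take (7,8); take (8,9); take (9,11); take (11,12); take (13,16).
Selected 6 jobs.

6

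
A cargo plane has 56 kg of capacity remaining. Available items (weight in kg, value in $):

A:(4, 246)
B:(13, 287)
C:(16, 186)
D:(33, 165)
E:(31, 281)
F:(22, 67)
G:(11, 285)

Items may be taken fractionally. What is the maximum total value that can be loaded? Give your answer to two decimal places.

Order: A (246/4=61.50) > G (285/11=25.91) > B (287/13=22.08) > C (186/16=11.62) > E (281/31=9.06) > D (165/33=5.00) > F (67/22=3.05)
Fill: take A (4 @ 246) → take G (11 @ 285) → take B (13 @ 287) → take C (16 @ 186) → take 12/31 of E → 108.77; 56/56 used.
Total value = 1112.77

1112.77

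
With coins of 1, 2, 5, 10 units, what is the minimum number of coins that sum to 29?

5

29 − 2×10→9 − 1×5→4 − 2×2→0
Total coins = 2 + 1 + 2 = 5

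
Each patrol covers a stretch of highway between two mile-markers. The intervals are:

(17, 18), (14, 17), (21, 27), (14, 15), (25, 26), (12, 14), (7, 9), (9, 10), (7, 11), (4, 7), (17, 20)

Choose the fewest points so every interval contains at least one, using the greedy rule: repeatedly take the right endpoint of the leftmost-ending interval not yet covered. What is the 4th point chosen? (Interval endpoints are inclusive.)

Sort by right endpoint; whenever an interval is uncovered, place a point at its right end.
By right end: [4,7]  [7,9]  [9,10]  [7,11]  [12,14]  [14,15]  [14,17]  [17,18]  [17,20]  [25,26]  [21,27]
[4,7] uncovered → point at 7; [9,10] uncovered → point at 10; [12,14] uncovered → point at 14; [17,18] uncovered → point at 18; [25,26] uncovered → point at 26.
Points: 7, 10, 14, 18, 26 (5 total).

18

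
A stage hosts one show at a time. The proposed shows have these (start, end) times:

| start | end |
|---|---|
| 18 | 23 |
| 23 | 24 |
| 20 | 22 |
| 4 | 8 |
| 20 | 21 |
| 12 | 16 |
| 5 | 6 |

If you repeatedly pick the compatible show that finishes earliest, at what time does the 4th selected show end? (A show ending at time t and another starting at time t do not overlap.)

24

Sort by end time and greedily take each interval whose start is ≥ the last chosen end.
By end time: (5,6), (4,8), (12,16), (20,21), (20,22), (18,23), (23,24).
Pick (5,6); next start ≥ 6 → (12,16); next start ≥ 16 → (20,21); next start ≥ 21 → (23,24).
Selected: (5,6) (12,16) (20,21) (23,24)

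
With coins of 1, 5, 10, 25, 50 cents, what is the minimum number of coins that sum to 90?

90 − 1×50→40 − 1×25→15 − 1×10→5 − 1×5→0
Total coins = 1 + 1 + 1 + 1 = 4

4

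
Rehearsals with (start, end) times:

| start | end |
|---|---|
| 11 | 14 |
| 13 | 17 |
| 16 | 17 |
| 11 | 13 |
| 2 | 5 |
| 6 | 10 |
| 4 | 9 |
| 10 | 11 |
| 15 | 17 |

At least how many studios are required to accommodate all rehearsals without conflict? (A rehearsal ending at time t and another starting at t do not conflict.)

3

Events (time:±→running): 2:+→1 4:+→2 5:-→1 6:+→2 9:-→1 10:-→0 10:+→1 11:-→0 11:+→1 11:+→2 13:-→1 13:+→2 14:-→1 15:+→2 16:+→3 … peak 3.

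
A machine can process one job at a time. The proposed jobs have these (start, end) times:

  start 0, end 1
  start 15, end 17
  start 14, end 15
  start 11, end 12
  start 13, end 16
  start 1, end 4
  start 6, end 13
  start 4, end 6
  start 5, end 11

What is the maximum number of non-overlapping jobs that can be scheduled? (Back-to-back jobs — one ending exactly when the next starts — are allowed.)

6

Greedy by earliest finish: after sorting by end time, pick each interval compatible with the last pick.
By end time: (0,1), (1,4), (4,6), (5,11), (11,12), (6,13), (14,15), (13,16), (15,17).
Pick (0,1); next start ≥ 1 → (1,4); next start ≥ 4 → (4,6); next start ≥ 6 → (11,12); next start ≥ 12 → (14,15); next start ≥ 15 → (15,17).
Selected 6 jobs.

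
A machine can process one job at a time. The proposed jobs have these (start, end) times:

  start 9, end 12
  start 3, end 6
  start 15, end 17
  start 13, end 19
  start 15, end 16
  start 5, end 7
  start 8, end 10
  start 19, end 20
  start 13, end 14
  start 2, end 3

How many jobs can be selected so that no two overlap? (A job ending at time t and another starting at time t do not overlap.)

6

Order by finish time; keep every interval that doesn't clash with the previous kept one.
Sorted by end: (2,3)  (3,6)  (5,7)  (8,10)  (9,12)  (13,14)  (15,16)  (15,17)  (13,19)  (19,20)
take (2,3); take (3,6); take (8,10); take (13,14); take (15,16); take (19,20).
Selected 6 jobs.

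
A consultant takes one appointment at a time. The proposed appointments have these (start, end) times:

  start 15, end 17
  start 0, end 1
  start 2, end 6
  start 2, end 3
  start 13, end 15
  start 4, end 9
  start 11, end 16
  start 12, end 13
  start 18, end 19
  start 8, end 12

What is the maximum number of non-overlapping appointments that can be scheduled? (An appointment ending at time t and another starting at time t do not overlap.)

7

By end time: (0,1), (2,3), (2,6), (4,9), (8,12), (12,13), (13,15), (11,16), (15,17), (18,19).
Pick (0,1); next start ≥ 1 → (2,3); next start ≥ 3 → (4,9); next start ≥ 9 → (12,13); next start ≥ 13 → (13,15); next start ≥ 15 → (15,17); next start ≥ 17 → (18,19).
Selected 7 appointments.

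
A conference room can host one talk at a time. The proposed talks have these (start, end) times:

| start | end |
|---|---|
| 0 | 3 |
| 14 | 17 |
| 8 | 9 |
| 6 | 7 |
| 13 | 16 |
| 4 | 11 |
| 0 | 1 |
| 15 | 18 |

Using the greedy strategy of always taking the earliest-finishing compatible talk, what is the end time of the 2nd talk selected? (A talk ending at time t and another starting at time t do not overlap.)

Sorted by end: (0,1)  (0,3)  (6,7)  (8,9)  (4,11)  (13,16)  (14,17)  (15,18)
take (0,1); skip (0,3); take (6,7); take (8,9); take (13,16).
Selected: (0,1) (6,7) (8,9) (13,16)

7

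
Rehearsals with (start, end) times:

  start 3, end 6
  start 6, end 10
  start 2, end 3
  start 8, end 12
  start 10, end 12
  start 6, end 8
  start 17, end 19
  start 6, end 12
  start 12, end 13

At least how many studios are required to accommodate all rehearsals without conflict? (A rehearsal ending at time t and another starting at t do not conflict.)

3

Count concurrent intervals with a sweep; the peak is the room count.
starts: [2, 3, 6, 6, 6, 8, 10, 12, 17]
ends:   [3, 6, 8, 10, 12, 12, 12, 13, 19]
s2→1 e3→0 s3→1 e6→0 s6→1 s6→2 s6→3  — peak 3.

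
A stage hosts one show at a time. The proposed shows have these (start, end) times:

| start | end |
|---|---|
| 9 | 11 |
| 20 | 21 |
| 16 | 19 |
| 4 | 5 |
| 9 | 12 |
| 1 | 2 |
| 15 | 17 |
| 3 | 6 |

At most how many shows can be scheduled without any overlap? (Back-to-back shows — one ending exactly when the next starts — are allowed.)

5

Sort by end time and greedily take each interval whose start is ≥ the last chosen end.
By end time: (1,2), (4,5), (3,6), (9,11), (9,12), (15,17), (16,19), (20,21).
Pick (1,2); next start ≥ 2 → (4,5); next start ≥ 5 → (9,11); next start ≥ 11 → (15,17); next start ≥ 17 → (20,21).
Selected 5 shows.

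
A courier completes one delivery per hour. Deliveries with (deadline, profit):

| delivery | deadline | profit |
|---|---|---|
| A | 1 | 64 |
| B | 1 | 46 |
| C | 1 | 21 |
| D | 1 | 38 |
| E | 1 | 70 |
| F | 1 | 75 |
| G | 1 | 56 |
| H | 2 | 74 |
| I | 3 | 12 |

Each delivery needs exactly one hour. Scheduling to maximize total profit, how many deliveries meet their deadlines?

Sort by profit descending; place each in the latest free slot ≤ its deadline.
By profit: F(d1,75), H(d2,74), E(d1,70), A(d1,64), G(d1,56), B(d1,46), D(d1,38), C(d1,21), I(d3,12)
F→slot 1; H→slot 2; E skipped; A skipped; G skipped; B skipped; D skipped; C skipped; I→slot 3.
3 of 9 scheduled.

3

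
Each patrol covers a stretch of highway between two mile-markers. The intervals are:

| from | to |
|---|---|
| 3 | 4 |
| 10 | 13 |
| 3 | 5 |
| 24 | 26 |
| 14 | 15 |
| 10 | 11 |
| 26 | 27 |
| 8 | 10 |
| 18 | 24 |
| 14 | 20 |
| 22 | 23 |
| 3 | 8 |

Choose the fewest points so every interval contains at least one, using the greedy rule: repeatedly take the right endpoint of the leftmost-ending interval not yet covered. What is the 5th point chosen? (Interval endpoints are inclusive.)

26

Process intervals by earliest right end; each time one isn't hit yet, stab at its right endpoint.
Sorted: [3,4] [3,5] [3,8] [8,10] [10,11] [10,13] [14,15] [14,20] [22,23] [18,24] [24,26] [26,27]
{[3,4],[3,5],[3,8]} hit by 4; {[8,10],[10,11],[10,13]} hit by 10; {[14,15],[14,20]} hit by 15; {[22,23],[18,24]} hit by 23; {[24,26],[26,27]} hit by 26.
Points: 4, 10, 15, 23, 26 (5 total).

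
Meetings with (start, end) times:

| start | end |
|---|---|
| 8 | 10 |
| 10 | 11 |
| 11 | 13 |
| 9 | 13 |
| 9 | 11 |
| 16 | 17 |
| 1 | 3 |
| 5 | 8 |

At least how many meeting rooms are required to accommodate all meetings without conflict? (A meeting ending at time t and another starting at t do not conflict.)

The answer is the maximum number of intervals overlapping at any instant.
starts: [1, 5, 8, 9, 9, 10, 11, 16]
ends:   [3, 8, 10, 11, 11, 13, 13, 17]
s1→1 e3→0 s5→1 e8→0 s8→1 s9→2 s9→3  — peak 3.

3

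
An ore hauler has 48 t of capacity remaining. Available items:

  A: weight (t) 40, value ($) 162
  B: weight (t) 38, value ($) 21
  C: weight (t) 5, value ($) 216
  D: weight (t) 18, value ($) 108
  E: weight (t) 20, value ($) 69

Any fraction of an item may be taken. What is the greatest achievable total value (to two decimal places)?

425.25

Greedy by value/weight ratio, highest first.
Ratios (sorted): C 43.20, D 6.00, A 4.05, E 3.45, B 0.55
take C (5 @ 216); take D (18 @ 108); take 25/40 of A → 101.25. Capacity used 48/48.
Total value = 425.25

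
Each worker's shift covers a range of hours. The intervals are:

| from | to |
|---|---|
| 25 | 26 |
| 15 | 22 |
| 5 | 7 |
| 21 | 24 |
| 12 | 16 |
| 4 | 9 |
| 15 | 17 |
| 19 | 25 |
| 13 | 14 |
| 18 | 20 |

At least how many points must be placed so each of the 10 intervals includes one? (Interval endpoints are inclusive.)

6

Sorted: [5,7] [4,9] [13,14] [12,16] [15,17] [18,20] [15,22] [21,24] [19,25] [25,26]
{[5,7],[4,9]} hit by 7; {[13,14],[12,16]} hit by 14; {[15,17]} hit by 17; {[18,20],[15,22]} hit by 20; {[21,24],[19,25]} hit by 24; {[25,26]} hit by 26.
Points: 7, 14, 17, 20, 24, 26 (6 total).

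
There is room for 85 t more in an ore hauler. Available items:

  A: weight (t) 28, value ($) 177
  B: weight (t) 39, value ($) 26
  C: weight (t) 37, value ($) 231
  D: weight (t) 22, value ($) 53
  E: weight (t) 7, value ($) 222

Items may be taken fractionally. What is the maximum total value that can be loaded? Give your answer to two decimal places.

Sort by value per unit weight and fill in that order.
Ratios (sorted): E 31.71, A 6.32, C 6.24, D 2.41, B 0.67
take E (7 @ 222); take A (28 @ 177); take C (37 @ 231); take 13/22 of D → 31.32. Capacity used 85/85.
Total value = 661.32

661.32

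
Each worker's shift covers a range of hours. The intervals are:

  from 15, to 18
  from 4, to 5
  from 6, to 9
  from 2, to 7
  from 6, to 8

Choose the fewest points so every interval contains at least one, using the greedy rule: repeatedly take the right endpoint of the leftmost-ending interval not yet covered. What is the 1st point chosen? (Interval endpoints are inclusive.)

5

By right end: [4,5]  [2,7]  [6,8]  [6,9]  [15,18]
[4,5] uncovered → point at 5; [6,8] uncovered → point at 8; [15,18] uncovered → point at 18.
Points: 5, 8, 18 (3 total).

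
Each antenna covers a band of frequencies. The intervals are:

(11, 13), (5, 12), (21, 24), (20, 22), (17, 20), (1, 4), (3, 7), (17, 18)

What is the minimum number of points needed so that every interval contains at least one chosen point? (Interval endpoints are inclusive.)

4

Sort by right endpoint; whenever an interval is uncovered, place a point at its right end.
Sorted: [1,4] [3,7] [5,12] [11,13] [17,18] [17,20] [20,22] [21,24]
{[1,4],[3,7]} hit by 4; {[5,12],[11,13]} hit by 12; {[17,18],[17,20]} hit by 18; {[20,22],[21,24]} hit by 22.
Points: 4, 12, 18, 22 (4 total).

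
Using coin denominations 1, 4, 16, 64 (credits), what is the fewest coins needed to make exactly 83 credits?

Greedy: take as many of the largest coin as possible, then repeat with the remainder.
83 = 1×64 + 1×16 + 3×1
Total coins = 1 + 1 + 3 = 5

5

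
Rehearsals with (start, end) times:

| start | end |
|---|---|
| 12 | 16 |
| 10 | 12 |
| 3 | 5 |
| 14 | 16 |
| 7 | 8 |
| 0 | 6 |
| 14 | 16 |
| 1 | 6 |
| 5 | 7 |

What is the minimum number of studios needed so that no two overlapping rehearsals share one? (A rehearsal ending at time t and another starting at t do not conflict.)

3

Count concurrent intervals with a sweep; the peak is the room count.
Events (time:±→running): 0:+→1 1:+→2 3:+→3 … peak 3.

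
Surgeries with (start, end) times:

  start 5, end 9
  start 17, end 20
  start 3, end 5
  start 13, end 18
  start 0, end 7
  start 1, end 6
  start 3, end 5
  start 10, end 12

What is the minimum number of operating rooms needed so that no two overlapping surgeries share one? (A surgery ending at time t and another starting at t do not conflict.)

Events (time:±→running): 0:+→1 1:+→2 3:+→3 3:+→4 … peak 4.

4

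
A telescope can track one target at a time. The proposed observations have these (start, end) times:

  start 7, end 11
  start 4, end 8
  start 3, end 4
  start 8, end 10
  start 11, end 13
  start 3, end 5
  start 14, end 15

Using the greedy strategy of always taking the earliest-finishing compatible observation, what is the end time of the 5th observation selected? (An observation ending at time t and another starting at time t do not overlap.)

15

Sort by end time and greedily take each interval whose start is ≥ the last chosen end.
By end time: (3,4), (3,5), (4,8), (8,10), (7,11), (11,13), (14,15).
Pick (3,4); next start ≥ 4 → (4,8); next start ≥ 8 → (8,10); next start ≥ 10 → (11,13); next start ≥ 13 → (14,15).
Selected: (3,4) (4,8) (8,10) (11,13) (14,15)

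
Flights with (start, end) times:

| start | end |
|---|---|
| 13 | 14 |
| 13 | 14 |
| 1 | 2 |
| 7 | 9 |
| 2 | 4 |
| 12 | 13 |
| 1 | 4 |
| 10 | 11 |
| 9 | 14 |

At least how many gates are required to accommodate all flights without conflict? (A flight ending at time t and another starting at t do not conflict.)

3

The answer is the maximum number of intervals overlapping at any instant.
starts: [1, 1, 2, 7, 9, 10, 12, 13, 13]
ends:   [2, 4, 4, 9, 11, 13, 14, 14, 14]
s1→1 s1→2 e2→1 s2→2 e4→1 e4→0 s7→1 e9→0 s9→1 s10→2 e11→1 s12→2 e13→1 s13→2 s13→3  — peak 3.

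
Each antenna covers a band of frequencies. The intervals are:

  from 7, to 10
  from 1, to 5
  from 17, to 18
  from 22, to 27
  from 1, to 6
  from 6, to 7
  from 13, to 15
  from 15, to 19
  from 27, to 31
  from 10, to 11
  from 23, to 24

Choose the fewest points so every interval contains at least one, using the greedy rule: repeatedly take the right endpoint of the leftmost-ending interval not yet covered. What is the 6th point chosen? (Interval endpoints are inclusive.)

Process intervals by earliest right end; each time one isn't hit yet, stab at its right endpoint.
By right end: [1,5]  [1,6]  [6,7]  [7,10]  [10,11]  [13,15]  [17,18]  [15,19]  [23,24]  [22,27]  [27,31]
[1,5] uncovered → point at 5; [6,7] uncovered → point at 7; [10,11] uncovered → point at 11; [13,15] uncovered → point at 15; [17,18] uncovered → point at 18; [23,24] uncovered → point at 24; [27,31] uncovered → point at 31.
Points: 5, 7, 11, 15, 18, 24, 31 (7 total).

24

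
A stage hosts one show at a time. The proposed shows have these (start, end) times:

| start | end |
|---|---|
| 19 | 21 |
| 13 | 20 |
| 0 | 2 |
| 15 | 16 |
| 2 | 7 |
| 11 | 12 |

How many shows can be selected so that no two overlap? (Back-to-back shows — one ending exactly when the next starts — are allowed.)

By end time: (0,2), (2,7), (11,12), (15,16), (13,20), (19,21).
Pick (0,2); next start ≥ 2 → (2,7); next start ≥ 7 → (11,12); next start ≥ 12 → (15,16); next start ≥ 16 → (19,21).
Selected 5 shows.

5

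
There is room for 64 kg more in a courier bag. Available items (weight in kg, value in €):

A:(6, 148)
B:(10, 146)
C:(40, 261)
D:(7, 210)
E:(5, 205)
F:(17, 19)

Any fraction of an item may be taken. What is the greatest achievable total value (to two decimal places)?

Ratios (sorted): E 41.00, D 30.00, A 24.67, B 14.60, C 6.53, F 1.12
take E (5 @ 205); take D (7 @ 210); take A (6 @ 148); take B (10 @ 146); take 36/40 of C → 234.90. Capacity used 64/64.
Total value = 943.90

943.90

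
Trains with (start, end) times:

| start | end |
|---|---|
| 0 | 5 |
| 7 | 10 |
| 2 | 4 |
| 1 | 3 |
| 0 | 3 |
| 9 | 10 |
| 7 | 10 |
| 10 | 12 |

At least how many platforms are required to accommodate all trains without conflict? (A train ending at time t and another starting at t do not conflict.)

The answer is the maximum number of intervals overlapping at any instant.
starts: [0, 0, 1, 2, 7, 7, 9, 10]
ends:   [3, 3, 4, 5, 10, 10, 10, 12]
s0→1 s0→2 s1→3 s2→4  — peak 4.

4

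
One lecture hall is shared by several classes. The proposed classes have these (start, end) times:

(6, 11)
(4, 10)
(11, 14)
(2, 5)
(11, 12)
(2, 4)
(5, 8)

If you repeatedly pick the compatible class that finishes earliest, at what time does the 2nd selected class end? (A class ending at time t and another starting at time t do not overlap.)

Order by finish time; keep every interval that doesn't clash with the previous kept one.
Sorted by end: (2,4)  (2,5)  (5,8)  (4,10)  (6,11)  (11,12)  (11,14)
take (2,4); take (5,8); take (11,12); skip (11,14).
Selected: (2,4) (5,8) (11,12)

8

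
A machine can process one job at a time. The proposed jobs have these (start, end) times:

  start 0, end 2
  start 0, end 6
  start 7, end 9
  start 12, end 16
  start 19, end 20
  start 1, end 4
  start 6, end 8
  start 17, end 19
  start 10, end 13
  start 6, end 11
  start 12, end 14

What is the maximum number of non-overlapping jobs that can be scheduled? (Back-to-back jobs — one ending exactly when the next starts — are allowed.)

Greedy by earliest finish: after sorting by end time, pick each interval compatible with the last pick.
Sorted by end: (0,2)  (1,4)  (0,6)  (6,8)  (7,9)  (6,11)  (10,13)  (12,14)  (12,16)  (17,19)  (19,20)
take (0,2); take (6,8); skip (6,11); take (10,13); take (17,19); take (19,20).
Selected 5 jobs.

5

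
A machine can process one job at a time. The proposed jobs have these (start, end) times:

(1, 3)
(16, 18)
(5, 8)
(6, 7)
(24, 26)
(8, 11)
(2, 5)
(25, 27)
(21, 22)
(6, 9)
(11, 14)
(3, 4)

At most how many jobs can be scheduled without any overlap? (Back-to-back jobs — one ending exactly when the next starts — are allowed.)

8

Sort by end time and greedily take each interval whose start is ≥ the last chosen end.
By end time: (1,3), (3,4), (2,5), (6,7), (5,8), (6,9), (8,11), (11,14), (16,18), (21,22), (24,26), (25,27).
Pick (1,3); next start ≥ 3 → (3,4); next start ≥ 4 → (6,7); next start ≥ 7 → (8,11); next start ≥ 11 → (11,14); next start ≥ 14 → (16,18); next start ≥ 18 → (21,22); next start ≥ 22 → (24,26).
Selected 8 jobs.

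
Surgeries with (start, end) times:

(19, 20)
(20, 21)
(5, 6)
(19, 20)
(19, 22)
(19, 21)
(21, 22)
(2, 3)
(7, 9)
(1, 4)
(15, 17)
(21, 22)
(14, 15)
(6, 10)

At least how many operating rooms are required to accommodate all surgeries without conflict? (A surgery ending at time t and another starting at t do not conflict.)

4

Count concurrent intervals with a sweep; the peak is the room count.
Events (time:±→running): 1:+→1 2:+→2 3:-→1 4:-→0 5:+→1 6:-→0 6:+→1 7:+→2 9:-→1 10:-→0 14:+→1 15:-→0 15:+→1 17:-→0 19:+→1 19:+→2 19:+→3 19:+→4 … peak 4.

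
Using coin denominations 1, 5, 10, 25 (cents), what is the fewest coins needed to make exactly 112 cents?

112 = 4×25 + 1×10 + 2×1
Total coins = 4 + 1 + 2 = 7

7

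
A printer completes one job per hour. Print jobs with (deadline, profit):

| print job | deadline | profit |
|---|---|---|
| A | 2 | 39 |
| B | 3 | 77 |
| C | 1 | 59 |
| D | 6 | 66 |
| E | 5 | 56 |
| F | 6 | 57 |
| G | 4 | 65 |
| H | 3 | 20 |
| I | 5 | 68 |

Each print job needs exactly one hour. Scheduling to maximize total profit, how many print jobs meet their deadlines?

6

Take jobs in profit order; each goes to the latest open slot no later than its deadline.
By profit: B(d3,77), I(d5,68), D(d6,66), G(d4,65), C(d1,59), F(d6,57), E(d5,56), A(d2,39), H(d3,20)
B→slot 3; I→slot 5; D→slot 6; G→slot 4; C→slot 1; F→slot 2; E skipped; A skipped; H skipped.
6 of 9 scheduled.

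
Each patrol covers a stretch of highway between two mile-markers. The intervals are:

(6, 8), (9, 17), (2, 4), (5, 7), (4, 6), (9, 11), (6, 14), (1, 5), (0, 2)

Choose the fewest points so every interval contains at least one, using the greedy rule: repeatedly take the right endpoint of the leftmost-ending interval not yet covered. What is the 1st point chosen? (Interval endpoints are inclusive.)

Sort by right endpoint; whenever an interval is uncovered, place a point at its right end.
Sorted: [0,2] [2,4] [1,5] [4,6] [5,7] [6,8] [9,11] [6,14] [9,17]
{[0,2],[2,4],[1,5]} hit by 2; {[4,6],[5,7],[6,8]} hit by 6; {[9,11],[6,14],[9,17]} hit by 11.
Points: 2, 6, 11 (3 total).

2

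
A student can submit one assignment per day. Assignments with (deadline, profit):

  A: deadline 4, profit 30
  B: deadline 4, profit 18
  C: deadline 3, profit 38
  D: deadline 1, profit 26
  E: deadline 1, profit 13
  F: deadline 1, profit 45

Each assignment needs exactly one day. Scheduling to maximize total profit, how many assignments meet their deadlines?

Sort by profit descending; place each in the latest free slot ≤ its deadline.
Profit order: F=45 C=38 A=30 D=26 B=18 E=13
Assign: F→slot 1, C→slot 3, A→slot 4, D skipped, B→slot 2, E skipped.
Slots: [1:F] [2:B] [3:C] [4:A]
4 of 6 scheduled.

4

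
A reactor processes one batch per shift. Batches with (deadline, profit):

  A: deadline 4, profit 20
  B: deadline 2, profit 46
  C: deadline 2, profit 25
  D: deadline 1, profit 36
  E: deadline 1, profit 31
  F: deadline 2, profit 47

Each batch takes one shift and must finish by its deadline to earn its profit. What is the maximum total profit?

113

By profit: F(d2,47), B(d2,46), D(d1,36), E(d1,31), C(d2,25), A(d4,20)
F→slot 2; B→slot 1; D skipped; E skipped; C skipped; A→slot 4.
Profit = 46 + 47 + 20 = 113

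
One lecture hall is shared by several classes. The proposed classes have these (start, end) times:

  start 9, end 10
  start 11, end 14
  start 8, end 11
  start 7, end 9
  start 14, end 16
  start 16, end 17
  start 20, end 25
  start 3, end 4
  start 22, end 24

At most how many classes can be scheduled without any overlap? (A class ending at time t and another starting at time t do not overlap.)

Order by finish time; keep every interval that doesn't clash with the previous kept one.
Sorted by end: (3,4)  (7,9)  (9,10)  (8,11)  (11,14)  (14,16)  (16,17)  (22,24)  (20,25)
take (3,4); take (7,9); take (9,10); take (11,14); take (14,16); take (16,17); take (22,24); skip (20,25).
Selected 7 classes.

7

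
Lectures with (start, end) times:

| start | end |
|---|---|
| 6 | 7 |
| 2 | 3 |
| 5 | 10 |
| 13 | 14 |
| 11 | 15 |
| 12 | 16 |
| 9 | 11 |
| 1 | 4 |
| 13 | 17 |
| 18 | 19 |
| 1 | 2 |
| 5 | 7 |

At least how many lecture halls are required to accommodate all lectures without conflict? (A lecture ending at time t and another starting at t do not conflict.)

4

Count concurrent intervals with a sweep; the peak is the room count.
starts: [1, 1, 2, 5, 5, 6, 9, 11, 12, 13, 13, 18]
ends:   [2, 3, 4, 7, 7, 10, 11, 14, 15, 16, 17, 19]
s1→1 s1→2 e2→1 s2→2 e3→1 e4→0 s5→1 s5→2 s6→3 e7→2 e7→1 s9→2 e10→1 e11→0 s11→1 s12→2 s13→3 s13→4  — peak 4.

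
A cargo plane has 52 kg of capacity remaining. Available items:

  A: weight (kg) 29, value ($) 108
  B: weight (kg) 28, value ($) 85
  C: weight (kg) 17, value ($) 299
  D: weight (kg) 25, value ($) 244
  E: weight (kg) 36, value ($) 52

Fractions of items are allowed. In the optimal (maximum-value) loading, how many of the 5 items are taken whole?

Greedy by value/weight ratio, highest first.
Ratios (sorted): C 17.59, D 9.76, A 3.72, B 3.04, E 1.44
take C (17 @ 299); take D (25 @ 244); take 10/29 of A → 37.24. Capacity used 52/52.
2 item(s) taken whole; one partial (take 10/29 of A).

2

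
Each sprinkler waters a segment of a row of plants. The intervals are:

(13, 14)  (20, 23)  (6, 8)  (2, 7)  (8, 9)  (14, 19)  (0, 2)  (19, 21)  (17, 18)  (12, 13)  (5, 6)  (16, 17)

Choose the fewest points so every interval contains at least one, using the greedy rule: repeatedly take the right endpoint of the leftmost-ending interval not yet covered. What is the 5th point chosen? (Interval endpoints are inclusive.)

17

Sorted: [0,2] [5,6] [2,7] [6,8] [8,9] [12,13] [13,14] [16,17] [17,18] [14,19] [19,21] [20,23]
{[0,2]} hit by 2; {[5,6],[2,7],[6,8]} hit by 6; {[8,9]} hit by 9; {[12,13],[13,14]} hit by 13; {[16,17],[17,18],[14,19]} hit by 17; {[19,21],[20,23]} hit by 21.
Points: 2, 6, 9, 13, 17, 21 (6 total).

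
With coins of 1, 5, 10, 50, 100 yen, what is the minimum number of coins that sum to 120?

120 = 1×100 + 2×10
Total coins = 1 + 2 = 3

3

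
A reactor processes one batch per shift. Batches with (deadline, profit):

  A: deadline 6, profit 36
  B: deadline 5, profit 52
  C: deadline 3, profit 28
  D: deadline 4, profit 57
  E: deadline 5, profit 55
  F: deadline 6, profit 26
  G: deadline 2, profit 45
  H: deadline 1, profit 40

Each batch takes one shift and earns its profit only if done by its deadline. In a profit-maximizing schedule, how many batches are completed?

Sort by profit descending; place each in the latest free slot ≤ its deadline.
By profit: D(d4,57), E(d5,55), B(d5,52), G(d2,45), H(d1,40), A(d6,36), C(d3,28), F(d6,26)
D→slot 4; E→slot 5; B→slot 3; G→slot 2; H→slot 1; A→slot 6; C skipped; F skipped.
6 of 8 scheduled.

6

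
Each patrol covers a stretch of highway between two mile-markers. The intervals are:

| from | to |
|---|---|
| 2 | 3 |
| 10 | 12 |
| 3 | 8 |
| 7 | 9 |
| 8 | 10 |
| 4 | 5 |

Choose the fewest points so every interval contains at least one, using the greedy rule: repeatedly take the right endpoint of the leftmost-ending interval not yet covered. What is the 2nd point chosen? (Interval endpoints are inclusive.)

5

Process intervals by earliest right end; each time one isn't hit yet, stab at its right endpoint.
Sorted: [2,3] [4,5] [3,8] [7,9] [8,10] [10,12]
{[2,3]} hit by 3; {[4,5],[3,8]} hit by 5; {[7,9],[8,10]} hit by 9; {[10,12]} hit by 12.
Points: 3, 5, 9, 12 (4 total).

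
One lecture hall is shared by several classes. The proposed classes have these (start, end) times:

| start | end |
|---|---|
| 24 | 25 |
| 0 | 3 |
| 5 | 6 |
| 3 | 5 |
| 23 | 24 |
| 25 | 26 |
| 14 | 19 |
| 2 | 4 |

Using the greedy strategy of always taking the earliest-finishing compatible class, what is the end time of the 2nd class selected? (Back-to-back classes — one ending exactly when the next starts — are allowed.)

5

By end time: (0,3), (2,4), (3,5), (5,6), (14,19), (23,24), (24,25), (25,26).
Pick (0,3); next start ≥ 3 → (3,5); next start ≥ 5 → (5,6); next start ≥ 6 → (14,19); next start ≥ 19 → (23,24); next start ≥ 24 → (24,25); next start ≥ 25 → (25,26).
Selected: (0,3) (3,5) (5,6) (14,19) (23,24) (24,25) (25,26)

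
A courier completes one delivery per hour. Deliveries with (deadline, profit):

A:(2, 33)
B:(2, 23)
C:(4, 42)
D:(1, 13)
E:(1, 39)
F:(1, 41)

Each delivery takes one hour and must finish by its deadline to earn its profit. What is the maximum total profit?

116

Sort by profit descending; place each in the latest free slot ≤ its deadline.
Profit order: C=42 F=41 E=39 A=33 B=23 D=13
Assign: C→slot 4, F→slot 1, E skipped, A→slot 2, B skipped, D skipped.
Slots: [1:F] [2:A] [4:C]
Profit = 41 + 33 + 42 = 116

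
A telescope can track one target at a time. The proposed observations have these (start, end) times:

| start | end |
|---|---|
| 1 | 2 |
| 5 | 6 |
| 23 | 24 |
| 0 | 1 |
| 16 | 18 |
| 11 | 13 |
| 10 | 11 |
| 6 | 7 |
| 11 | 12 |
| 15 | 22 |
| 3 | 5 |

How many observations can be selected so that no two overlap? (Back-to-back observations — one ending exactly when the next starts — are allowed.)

Sorted by end: (0,1)  (1,2)  (3,5)  (5,6)  (6,7)  (10,11)  (11,12)  (11,13)  (16,18)  (15,22)  (23,24)
take (0,1); take (1,2); take (3,5); take (5,6); take (6,7); take (10,11); take (11,12); take (16,18); skip (15,22); take (23,24).
Selected 9 observations.

9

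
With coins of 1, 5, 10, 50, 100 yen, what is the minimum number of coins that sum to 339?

11

339 = 3×100 + 3×10 + 1×5 + 4×1
Total coins = 3 + 3 + 1 + 4 = 11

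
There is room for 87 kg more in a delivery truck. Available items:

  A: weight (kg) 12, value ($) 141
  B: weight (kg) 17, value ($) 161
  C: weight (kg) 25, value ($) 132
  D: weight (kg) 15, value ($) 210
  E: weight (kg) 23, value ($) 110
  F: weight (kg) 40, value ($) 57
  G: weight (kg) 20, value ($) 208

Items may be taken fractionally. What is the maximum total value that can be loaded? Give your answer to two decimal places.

Sort by value per unit weight and fill in that order.
Ratios (sorted): D 14.00, A 11.75, G 10.40, B 9.47, C 5.28, E 4.78, F 1.43
take D (15 @ 210); take A (12 @ 141); take G (20 @ 208); take B (17 @ 161); take 23/25 of C → 121.44. Capacity used 87/87.
Total value = 841.44

841.44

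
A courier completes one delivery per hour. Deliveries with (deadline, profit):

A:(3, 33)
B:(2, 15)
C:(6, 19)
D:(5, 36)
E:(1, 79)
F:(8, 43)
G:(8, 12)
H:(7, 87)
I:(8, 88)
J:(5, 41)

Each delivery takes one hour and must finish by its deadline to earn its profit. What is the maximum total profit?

Sort by profit descending; place each in the latest free slot ≤ its deadline.
By profit: I(d8,88), H(d7,87), E(d1,79), F(d8,43), J(d5,41), D(d5,36), A(d3,33), C(d6,19), B(d2,15), G(d8,12)
I→slot 8; H→slot 7; E→slot 1; F→slot 6; J→slot 5; D→slot 4; A→slot 3; C→slot 2; B skipped; G skipped.
Profit = 79 + 19 + 33 + 36 + 41 + 43 + 87 + 88 = 426

426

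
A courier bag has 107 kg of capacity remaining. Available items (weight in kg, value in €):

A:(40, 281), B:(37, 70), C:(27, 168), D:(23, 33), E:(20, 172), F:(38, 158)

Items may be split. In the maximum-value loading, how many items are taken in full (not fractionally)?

Ratios (sorted): E 8.60, A 7.03, C 6.22, F 4.16, B 1.89, D 1.43
take E (20 @ 172); take A (40 @ 281); take C (27 @ 168); take 20/38 of F → 83.16. Capacity used 107/107.
3 item(s) taken whole; one partial (take 20/38 of F).

3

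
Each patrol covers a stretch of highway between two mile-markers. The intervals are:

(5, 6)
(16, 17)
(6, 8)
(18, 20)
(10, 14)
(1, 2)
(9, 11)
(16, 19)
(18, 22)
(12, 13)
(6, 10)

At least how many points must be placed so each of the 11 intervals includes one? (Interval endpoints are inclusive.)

6

By right end: [1,2]  [5,6]  [6,8]  [6,10]  [9,11]  [12,13]  [10,14]  [16,17]  [16,19]  [18,20]  [18,22]
[1,2] uncovered → point at 2; [5,6] uncovered → point at 6; [9,11] uncovered → point at 11; [12,13] uncovered → point at 13; [16,17] uncovered → point at 17; [18,20] uncovered → point at 20.
Points: 2, 6, 11, 13, 17, 20 (6 total).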